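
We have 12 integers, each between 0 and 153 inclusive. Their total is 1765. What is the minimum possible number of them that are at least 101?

11

Each value short of 101 is at most 100, costing at least 153 − 100 = 53 against the maximum total of 1836.
We can afford to lose at most 1836 − 1765 = 71, so at most ⌊71/53⌋ = 1 fall short, and at least 11 are ≥ 101.
Exactly 11 works: 11 values at 153 and 1 at 100 total 1783; lower one of the high values by 18 (still ≥ 101) to hit 1765.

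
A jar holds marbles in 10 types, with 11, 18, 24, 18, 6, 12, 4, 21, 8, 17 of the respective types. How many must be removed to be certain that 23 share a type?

138

In the worst case you take as many as possible of each type without reaching 23: 11 + 18 + 22 + 18 + 6 + 12 + 4 + 21 + 8 + 17 = 137.
The next one must give 23 of some type, so 137 + 1 = 138.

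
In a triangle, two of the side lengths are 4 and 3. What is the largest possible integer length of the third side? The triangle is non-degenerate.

The third side must be less than 4 + 3 = 7.
The largest integer below 7 is 6.

6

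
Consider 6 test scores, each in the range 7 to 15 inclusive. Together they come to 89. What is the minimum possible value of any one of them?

Minimizing one value means maximizing the remaining 5.
The other 5 contribute at most 5 × 15 = 75, leaving at least 89 − 75 = 14.
Since 14 ≥ 7, this is achievable: one at 14 and 5 at 15.

14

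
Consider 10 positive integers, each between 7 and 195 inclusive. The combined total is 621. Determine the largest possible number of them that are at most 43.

Each value at 43 or below falls at least 195 − 43 = 152 short of the ceiling 195.
The ceiling total is 10 × 195 = 1950, and we need 621, so at most ⌊(1950 − 621)/152⌋ = 8 can be that low.
k = 8 is achieved by 8 values at 43 and 2 at 195, total 734; lower one of the 195's by 113 (still > 43) to reach 621.

8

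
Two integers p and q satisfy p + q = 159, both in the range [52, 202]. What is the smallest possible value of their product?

5564

pq = p(159 − p) is concave in p, so over [52, 107] it is minimized at an endpoint.
At the endpoint p = 52, q = 159 − 52 = 107, so pq = 52 × 107 = 5564.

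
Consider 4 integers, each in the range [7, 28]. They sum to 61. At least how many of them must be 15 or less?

Each value above 15 is at least 16, contributing at least 16 − 7 = 9 above the floor 7.
The sum exceeds the floor total 28 by 33, so at most ⌊33/9⌋ = 3 exceed 15, and at least 1 are ≤ 15.
Exactly 1 works: 1 value at 7 and 3 at 16 total 55; raise one of the low values by 6 (still ≤ 15) to hit 61.

1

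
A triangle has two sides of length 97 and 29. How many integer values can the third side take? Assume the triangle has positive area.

57

The triangle inequality gives |97 − 29| < c < 97 + 29, i.e. 68 < c < 126.
So c can be any integer from 69 to 125: 57 values.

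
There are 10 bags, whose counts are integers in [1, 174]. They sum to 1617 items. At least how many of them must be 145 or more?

Suppose at most 10 − j of them reach 145; then j values are ≤ 144 and the rest ≤ 174.
The total is then ≤ 144·j + 174·(10 − j) = 1740 − 30j. For this to be ≥ 1617 we need j ≤ 4, so at least 10 − 4 = 6 must reach 145.
Exactly 6 works: 6 values at 174 and 4 at 144 total 1620; lower one of the high values by 3 (still ≥ 145) to hit 1617.

6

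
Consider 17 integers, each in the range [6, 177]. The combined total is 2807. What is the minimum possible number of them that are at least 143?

12

If only k of them are at least 143, the other 17 − k are at most 142, so the total is at most k·177 + (17 − k)·142.
This must reach 2807, so k·177 + (17 − k)·142 ≥ 2807, giving k ≥ 12.
Exactly 12 works: 12 values at 177 and 5 at 142 total 2834; lower one of the high values by 27 (still ≥ 143) to hit 2807.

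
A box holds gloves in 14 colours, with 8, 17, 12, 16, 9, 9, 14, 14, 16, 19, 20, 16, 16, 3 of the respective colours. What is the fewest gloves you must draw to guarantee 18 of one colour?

185

In the worst case you take as many as possible of each colour without reaching 18: 8 + 17 + 12 + 16 + 9 + 9 + 14 + 14 + 16 + 17 + 17 + 16 + 16 + 3 = 184.
The next one must give 18 of some colour, so 184 + 1 = 185.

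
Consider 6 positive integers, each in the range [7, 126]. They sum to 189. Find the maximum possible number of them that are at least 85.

1

With k values at 85 or above and the rest at least 7, the sum is at least 42 + 78k.
Since the sum is 189, we need 78k ≤ 147, i.e. k ≤ 1.
k = 1 is achieved by 1 value at 85 and 5 at 7, total 120; add 69 to one value (staying below 85) to reach 189.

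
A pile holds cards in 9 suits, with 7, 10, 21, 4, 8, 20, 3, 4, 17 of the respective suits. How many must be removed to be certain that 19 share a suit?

90

In the worst case you take as many as possible of each suit without reaching 19: 7 + 10 + 18 + 4 + 8 + 18 + 3 + 4 + 17 = 89.
The next one must give 19 of some suit, so 89 + 1 = 90.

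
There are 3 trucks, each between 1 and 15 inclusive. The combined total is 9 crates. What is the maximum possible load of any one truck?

7

To make one truck as large as possible, make the other 2 as small as possible.
The other 2 contribute at least 2 × 1 = 2, leaving at most 9 − 2 = 7.
Since 7 ≤ 15, this is achievable: one at 7 and 2 at 1.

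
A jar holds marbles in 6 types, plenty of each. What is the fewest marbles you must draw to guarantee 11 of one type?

61

In the worst case you draw 10 of each of the 6 types: 6 × 10 = 60.
One more forces 11 of some type, so 60 + 1 = 61.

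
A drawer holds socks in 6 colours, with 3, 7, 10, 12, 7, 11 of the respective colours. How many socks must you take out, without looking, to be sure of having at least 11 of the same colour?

In the worst case you take as many as possible of each colour without reaching 11: 3 + 7 + 10 + 10 + 7 + 10 = 47.
The next one must give 11 of some colour, so 47 + 1 = 48.

48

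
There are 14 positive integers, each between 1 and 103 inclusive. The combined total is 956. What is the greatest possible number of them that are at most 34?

7

Each value at 34 or below falls at least 103 − 34 = 69 short of the ceiling 103.
The ceiling total is 14 × 103 = 1442, and we need 956, so at most ⌊(1442 − 956)/69⌋ = 7 can be that low.
k = 7 is achieved by 7 values at 34 and 7 at 103, total 959; lower one of the 103's by 3 (still > 34) to reach 956.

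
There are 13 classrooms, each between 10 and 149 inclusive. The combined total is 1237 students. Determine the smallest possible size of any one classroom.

To make one classroom as small as possible, make the other 12 as large as possible.
The other 12 can take up 12 × 149 = 1788 ≥ 1237 − 10, so one classroom can sit at its floor of 10.
Achievable: one at 10 and the other 12 totalling 1227, which fits since 12 × 10 ≤ 1227 ≤ 12 × 149.

10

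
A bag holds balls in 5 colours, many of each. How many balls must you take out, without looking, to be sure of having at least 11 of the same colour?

You could draw 10 of every colour without reaching 11 of any — 50 in all.
One more forces 11 of some colour, so 50 + 1 = 51.

51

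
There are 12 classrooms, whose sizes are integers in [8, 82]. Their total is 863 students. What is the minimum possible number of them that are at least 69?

4

If only k of them are at least 69, the other 12 − k are at most 68, so the total is at most k·82 + (12 − k)·68.
This must reach 863, so k·82 + (12 − k)·68 ≥ 863, giving k ≥ 4.
Exactly 4 works: 4 values at 82 and 8 at 68 total 872; lower one of the high values by 9 (still ≥ 69) to hit 863.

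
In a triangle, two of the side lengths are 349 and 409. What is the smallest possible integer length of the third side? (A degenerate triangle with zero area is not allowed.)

61

The third side must exceed |349 − 409| = 60.
The smallest integer above 60 is 61.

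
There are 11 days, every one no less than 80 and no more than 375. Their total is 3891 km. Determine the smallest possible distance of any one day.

141

To make one day as small as possible, make the other 10 as large as possible.
The other 10 contribute at most 10 × 375 = 3750, leaving at least 3891 − 3750 = 141.
Since 141 ≥ 80, this is achievable: one at 141 and 10 at 375.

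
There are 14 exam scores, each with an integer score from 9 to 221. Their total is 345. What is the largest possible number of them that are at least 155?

With k values at 155 or above and the rest at least 9, the sum is at least 126 + 146k.
Since the sum is 345, we need 146k ≤ 219, i.e. k ≤ 1.
k = 1 is achieved by 1 value at 155 and 13 at 9, total 272; add 73 to one value (staying below 155) to reach 345.

1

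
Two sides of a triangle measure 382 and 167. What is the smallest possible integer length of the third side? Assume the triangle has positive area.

The third side must exceed |382 − 167| = 215.
The smallest integer above 215 is 216.

216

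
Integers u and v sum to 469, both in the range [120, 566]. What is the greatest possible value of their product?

With u + v fixed, uv peaks when the two are closest together.
Taking u = 234 and v = 235 (both in [120, 566]) gives uv = 54990.

54990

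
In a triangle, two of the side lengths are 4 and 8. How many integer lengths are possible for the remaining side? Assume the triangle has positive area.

The triangle inequality gives |4 − 8| < c < 4 + 8, i.e. 4 < c < 12.
So c can be any integer from 5 to 11: 7 values.

7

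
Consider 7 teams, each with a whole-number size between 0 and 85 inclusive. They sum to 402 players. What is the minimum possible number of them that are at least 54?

1

If only k of them are at least 54, the other 7 − k are at most 53, so the total is at most k·85 + (7 − k)·53.
This must reach 402, so k·85 + (7 − k)·53 ≥ 402, giving k ≥ 1.
Exactly 1 works: 1 value at 85 and 6 at 53 total 403; lower one of the high values by 1 (still ≥ 54) to hit 402.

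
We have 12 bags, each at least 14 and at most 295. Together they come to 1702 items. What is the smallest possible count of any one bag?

14

Minimizing one value means maximizing the remaining 11.
The other 11 can take up 11 × 295 = 3245 ≥ 1702 − 14, so one bag can sit at its floor of 14.
Achievable: one at 14 and the other 11 totalling 1688, which fits since 11 × 14 ≤ 1688 ≤ 11 × 295.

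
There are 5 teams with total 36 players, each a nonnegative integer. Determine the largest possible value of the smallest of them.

The average is 36/5 < 8, so some value is ≤ 7.
Taking 4 copies of 7 and 1 copy of 8 gives exactly 36, so 7 is attained.

7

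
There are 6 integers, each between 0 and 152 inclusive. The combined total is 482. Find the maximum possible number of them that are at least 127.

3

Suppose k of them are at least 127. Those contribute at least 127 each and the other 6 − k at least 0 each.
So the total is at least 127k + 0(6 − k) = 0 + 127k. This must be ≤ 482, giving k ≤ 3.
k = 3 is achieved by 3 values at 127 and 3 at 0, total 381; add 101 to one value (staying below 127) to reach 482.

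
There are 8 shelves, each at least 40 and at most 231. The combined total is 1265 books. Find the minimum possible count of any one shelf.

To make one shelf as small as possible, make the other 7 as large as possible.
The other 7 can take up 7 × 231 = 1617 ≥ 1265 − 40, so one shelf can sit at its floor of 40.
Achievable: one at 40 and the other 7 totalling 1225, which fits since 7 × 40 ≤ 1225 ≤ 7 × 231.

40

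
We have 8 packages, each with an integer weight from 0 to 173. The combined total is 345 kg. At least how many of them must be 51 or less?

Let j be the number exceeding 51. Then the total is ≥ 52·j + 0·(8 − j) = 0 + 52j.
So 52j ≤ 345 and j ≤ 6; hence at least 8 − 6 = 2 are ≤ 51.
Exactly 2 works: 2 values at 0 and 6 at 52 total 312; raise one of the low values by 33 (still ≤ 51) to hit 345.

2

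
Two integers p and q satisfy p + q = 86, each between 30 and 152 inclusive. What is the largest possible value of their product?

1849

pq = p(86 − p) is maximized when p is as near 86/2 as the bounds allow.
Taking p = 43 and q = 43 (both in [30, 152]) gives pq = 1849.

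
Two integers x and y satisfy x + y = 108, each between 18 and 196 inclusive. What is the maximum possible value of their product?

2916

For a fixed sum, the product xy is largest when x and y are as close as possible.
Taking x = 54 and y = 54 (both in [18, 196]) gives xy = 2916.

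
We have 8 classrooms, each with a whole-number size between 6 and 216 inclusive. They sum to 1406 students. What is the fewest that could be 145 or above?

Each value short of 145 is at most 144, costing at least 216 − 144 = 72 against the maximum total of 1728.
We can afford to lose at most 1728 − 1406 = 322, so at most ⌊322/72⌋ = 4 fall short, and at least 4 are ≥ 145.
Exactly 4 works: 4 values at 216 and 4 at 144 total 1440; lower one of the high values by 34 (still ≥ 145) to hit 1406.

4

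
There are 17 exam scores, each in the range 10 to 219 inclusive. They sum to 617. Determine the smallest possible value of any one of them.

10

Minimizing one value means maximizing the remaining 16.
The other 16 can take up 16 × 219 = 3504 ≥ 617 − 10, so one score can sit at its floor of 10.
Achievable: one at 10 and the other 16 totalling 607, which fits since 16 × 10 ≤ 607 ≤ 16 × 219.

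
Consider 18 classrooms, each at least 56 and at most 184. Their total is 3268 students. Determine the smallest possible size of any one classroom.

140

Minimizing one value means maximizing the remaining 17.
The other 17 contribute at most 17 × 184 = 3128, leaving at least 3268 − 3128 = 140.
Since 140 ≥ 56, this is achievable: one at 140 and 17 at 184.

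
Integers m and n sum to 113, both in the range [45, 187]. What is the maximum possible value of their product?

With m + n fixed, mn peaks when the two are closest together.
Taking m = 56 and n = 57 (both in [45, 187]) gives mn = 3192.

3192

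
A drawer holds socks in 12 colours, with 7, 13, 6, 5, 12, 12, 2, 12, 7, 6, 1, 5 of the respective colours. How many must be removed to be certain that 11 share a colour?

80

In the worst case you take as many as possible of each colour without reaching 11: 7 + 10 + 6 + 5 + 10 + 10 + 2 + 10 + 7 + 6 + 1 + 5 = 79.
The next one must give 11 of some colour, so 79 + 1 = 80.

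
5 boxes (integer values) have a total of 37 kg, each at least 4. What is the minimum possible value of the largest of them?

8

If every one of the 5 were at most 7, the total would be at most 5 × 7 = 35 < 37.
Taking 3 copies of 7 and 2 copies of 8 gives exactly 37, so 8 is attained.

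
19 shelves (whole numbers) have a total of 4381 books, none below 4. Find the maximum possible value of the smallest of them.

230

The 19 values sum to 4381, so their minimum is at most ⌊4381/19⌋ = 230.
Achievable: 8 of them at 230 and 11 at 231 total 4381.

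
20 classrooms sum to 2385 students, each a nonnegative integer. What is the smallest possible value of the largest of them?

120

The average is 2385/20 > 119, so not all 20 can be 119 or less; the largest is ≥ 120.
Equality holds with 5 values of 120 and 15 values of 119.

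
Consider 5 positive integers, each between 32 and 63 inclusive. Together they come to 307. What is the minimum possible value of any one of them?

55

Minimizing one value means maximizing the remaining 4.
The other 4 contribute at most 4 × 63 = 252, leaving at least 307 − 252 = 55.
Since 55 ≥ 32, this is achievable: one at 55 and 4 at 63.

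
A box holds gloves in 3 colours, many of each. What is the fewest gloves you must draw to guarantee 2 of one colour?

4

In the worst case you draw 1 of each of the 3 colours: 3 × 1 = 3.
One more forces 2 of some colour, so 3 + 1 = 4.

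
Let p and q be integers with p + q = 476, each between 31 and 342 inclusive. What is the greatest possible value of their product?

For a fixed sum, the product pq is largest when p and q are as close as possible.
Taking p = 238 and q = 238 (both in [31, 342]) gives pq = 56644.

56644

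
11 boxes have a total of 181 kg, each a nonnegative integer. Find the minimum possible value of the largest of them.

17

The 11 values sum to 181, so their maximum is at least ⌈181/11⌉ = 17.
Equality holds with 5 values of 17 and 6 values of 16.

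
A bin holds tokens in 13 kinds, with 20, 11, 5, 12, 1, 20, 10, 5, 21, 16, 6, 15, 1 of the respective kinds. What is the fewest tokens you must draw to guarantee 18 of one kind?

134

In the worst case you take as many as possible of each kind without reaching 18: 17 + 11 + 5 + 12 + 1 + 17 + 10 + 5 + 17 + 16 + 6 + 15 + 1 = 133.
The next one must give 18 of some kind, so 133 + 1 = 134.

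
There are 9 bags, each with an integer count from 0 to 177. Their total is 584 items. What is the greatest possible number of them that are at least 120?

Suppose k of them are at least 120. Those contribute at least 120 each and the other 9 − k at least 0 each.
So the total is at least 120k + 0(9 − k) = 0 + 120k. This must be ≤ 584, giving k ≤ 4.
k = 4 is achieved by 4 values at 120 and 5 at 0, total 480; add 104 to one value (staying below 120) to reach 584.

4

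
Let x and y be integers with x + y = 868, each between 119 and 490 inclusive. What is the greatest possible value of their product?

xy = x(868 − x) is maximized when x is as near 868/2 as the bounds allow.
Taking x = 434 and y = 434 (both in [119, 490]) gives xy = 188356.

188356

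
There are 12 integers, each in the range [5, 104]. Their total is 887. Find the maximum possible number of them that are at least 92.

If k of the values are ≥ 92, the total is ≥ 92k + 5(12 − k).
Setting 92k + 5(12 − k) ≤ 887 gives 87k ≤ 827, so k ≤ 9.
k = 9 is achieved by 9 values at 92 and 3 at 5, total 843; add 44 to one value (staying below 92) to reach 887.

9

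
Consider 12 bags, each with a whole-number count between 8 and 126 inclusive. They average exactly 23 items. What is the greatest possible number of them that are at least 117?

1

The total is 12 × 23 = 276.
With k values at 117 or above and the rest at least 8, the sum is at least 96 + 109k.
Since the sum is 276, we need 109k ≤ 180, i.e. k ≤ 1.
k = 1 is achieved by 1 value at 117 and 11 at 8, total 205; add 71 to one value (staying below 117) to reach 276.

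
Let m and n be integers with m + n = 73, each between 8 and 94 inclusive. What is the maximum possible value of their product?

For a fixed sum, the product mn is largest when m and n are as close as possible.
Taking m = 36 and n = 37 (both in [8, 94]) gives mn = 1332.

1332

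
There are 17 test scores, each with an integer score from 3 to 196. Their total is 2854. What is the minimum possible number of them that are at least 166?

2

If only k of them are at least 166, the other 17 − k are at most 165, so the total is at most k·196 + (17 − k)·165.
This must reach 2854, so k·196 + (17 − k)·165 ≥ 2854, giving k ≥ 2.
Exactly 2 works: 2 values at 196 and 15 at 165 total 2867; lower one of the high values by 13 (still ≥ 166) to hit 2854.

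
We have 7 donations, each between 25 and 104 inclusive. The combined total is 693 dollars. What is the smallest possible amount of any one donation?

To make one donation as small as possible, make the other 6 as large as possible.
The other 6 contribute at most 6 × 104 = 624, leaving at least 693 − 624 = 69.
Since 69 ≥ 25, this is achievable: one at 69 and 6 at 104.

69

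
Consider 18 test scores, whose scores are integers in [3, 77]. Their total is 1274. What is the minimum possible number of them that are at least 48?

Suppose at most 18 − j of them reach 48; then j values are ≤ 47 and the rest ≤ 77.
The total is then ≤ 47·j + 77·(18 − j) = 1386 − 30j. For this to be ≥ 1274 we need j ≤ 3, so at least 18 − 3 = 15 must reach 48.
Exactly 15 works: 15 values at 77 and 3 at 47 total 1296; lower one of the high values by 22 (still ≥ 48) to hit 1274.

15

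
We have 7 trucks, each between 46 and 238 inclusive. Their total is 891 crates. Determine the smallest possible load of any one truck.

Minimizing one value means maximizing the remaining 6.
The other 6 can take up 6 × 238 = 1428 ≥ 891 − 46, so one truck can sit at its floor of 46.
Achievable: one at 46 and the other 6 totalling 845, which fits since 6 × 46 ≤ 845 ≤ 6 × 238.

46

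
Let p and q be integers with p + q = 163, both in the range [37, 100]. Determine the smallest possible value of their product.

6300

Since p + q is fixed, pushing one of them to its bound minimizes the product.
At the endpoint p = 63, q = 163 − 63 = 100, so pq = 63 × 100 = 6300.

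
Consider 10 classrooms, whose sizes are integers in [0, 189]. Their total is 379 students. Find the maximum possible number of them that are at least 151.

If k of the values are ≥ 151, the total is ≥ 151k + 0(10 − k).
Setting 151k + 0(10 − k) ≤ 379 gives 151k ≤ 379, so k ≤ 2.
k = 2 is achieved by 2 values at 151 and 8 at 0, total 302; add 77 to one value (staying below 151) to reach 379.

2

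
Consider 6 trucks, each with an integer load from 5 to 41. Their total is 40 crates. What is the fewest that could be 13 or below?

5

Each value above 13 is at least 14, contributing at least 14 − 5 = 9 above the floor 5.
The sum exceeds the floor total 30 by 10, so at most ⌊10/9⌋ = 1 exceed 13, and at least 5 are ≤ 13.
Exactly 5 works: 5 values at 5 and 1 at 14 total 39; raise one of the low values by 1 (still ≤ 13) to hit 40.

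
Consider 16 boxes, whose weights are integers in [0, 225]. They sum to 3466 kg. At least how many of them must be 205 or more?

Suppose at most 16 − j of them reach 205; then j values are ≤ 204 and the rest ≤ 225.
The total is then ≤ 204·j + 225·(16 − j) = 3600 − 21j. For this to be ≥ 3466 we need j ≤ 6, so at least 16 − 6 = 10 must reach 205.
Exactly 10 works: 10 values at 225 and 6 at 204 total 3474; lower one of the high values by 8 (still ≥ 205) to hit 3466.

10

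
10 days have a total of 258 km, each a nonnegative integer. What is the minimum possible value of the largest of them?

Some value must be at least ⌈258/10⌉ = 26, since 10 × 25 = 250 < 258.
Equality holds with 8 values of 26 and 2 values of 25.

26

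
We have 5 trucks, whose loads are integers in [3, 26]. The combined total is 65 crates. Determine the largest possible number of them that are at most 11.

Each value at 11 or below falls at least 26 − 11 = 15 short of the ceiling 26.
The ceiling total is 5 × 26 = 130, and we need 65, so at most ⌊(130 − 65)/15⌋ = 4 can be that low.
k = 4 is achieved by 4 values at 11 and 1 at 26, total 70; lower one of the 26's by 5 (still > 11) to reach 65.

4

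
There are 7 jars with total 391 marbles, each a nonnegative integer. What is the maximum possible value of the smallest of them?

The 7 values sum to 391, so their minimum is at most ⌊391/7⌋ = 55.
Achievable: 1 of them at 55 and 6 at 56 total 391.

55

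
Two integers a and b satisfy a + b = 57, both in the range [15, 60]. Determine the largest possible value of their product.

812

For a fixed sum, the product ab is largest when a and b are as close as possible.
Taking a = 28 and b = 29 (both in [15, 60]) gives ab = 812.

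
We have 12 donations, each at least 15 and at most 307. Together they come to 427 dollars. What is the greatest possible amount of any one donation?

262

To make one donation as large as possible, make the other 11 as small as possible.
The other 11 contribute at least 11 × 15 = 165, leaving at most 427 − 165 = 262.
Since 262 ≤ 307, this is achievable: one at 262 and 11 at 15.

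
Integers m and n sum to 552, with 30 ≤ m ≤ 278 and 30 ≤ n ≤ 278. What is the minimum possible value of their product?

For a fixed sum, mn is smallest when m and n are as far apart as possible.
The extreme feasible split is m = 274, n = 278, giving mn = 76172.

76172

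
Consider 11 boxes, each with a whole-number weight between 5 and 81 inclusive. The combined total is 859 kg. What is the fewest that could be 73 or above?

Each value short of 73 is at most 72, costing at least 81 − 72 = 9 against the maximum total of 891.
We can afford to lose at most 891 − 859 = 32, so at most ⌊32/9⌋ = 3 fall short, and at least 8 are ≥ 73.
Exactly 8 works: 8 values at 81 and 3 at 72 total 864; lower one of the high values by 5 (still ≥ 73) to hit 859.

8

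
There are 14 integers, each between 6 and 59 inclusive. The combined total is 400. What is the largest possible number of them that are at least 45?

With k values at 45 or above and the rest at least 6, the sum is at least 84 + 39k.
Since the sum is 400, we need 39k ≤ 316, i.e. k ≤ 8.
k = 8 is achieved by 8 values at 45 and 6 at 6, total 396; add 4 to one value (staying below 45) to reach 400.

8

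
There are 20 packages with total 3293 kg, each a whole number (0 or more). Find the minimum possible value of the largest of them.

165

If every one of the 20 were at most 164, the total would be at most 20 × 164 = 3280 < 3293.
Achievable: 13 of them at 165 and 7 at 164 total 3293.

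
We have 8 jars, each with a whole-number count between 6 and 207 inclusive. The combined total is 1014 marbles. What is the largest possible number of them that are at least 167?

If k of the values are ≥ 167, the total is ≥ 167k + 6(8 − k).
Setting 167k + 6(8 − k) ≤ 1014 gives 161k ≤ 966, so k ≤ 6.
k = 6 is achieved by 6 values at 167 and 2 at 6, total 1014.

6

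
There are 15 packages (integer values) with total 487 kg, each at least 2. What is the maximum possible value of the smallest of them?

The 15 values sum to 487, so their minimum is at most ⌊487/15⌋ = 32.
Equality holds with 8 values of 32 and 7 values of 33.

32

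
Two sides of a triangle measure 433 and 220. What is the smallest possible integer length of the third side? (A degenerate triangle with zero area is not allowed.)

214

The third side must exceed |433 − 220| = 213.
The smallest integer above 213 is 214.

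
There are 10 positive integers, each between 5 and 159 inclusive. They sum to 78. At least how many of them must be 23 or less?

Let j be the number exceeding 23. Then the total is ≥ 24·j + 5·(10 − j) = 50 + 19j.
So 19j ≤ 28 and j ≤ 1; hence at least 10 − 1 = 9 are ≤ 23.
Exactly 9 works: 9 values at 5 and 1 at 24 total 69; raise one of the low values by 9 (still ≤ 23) to hit 78.

9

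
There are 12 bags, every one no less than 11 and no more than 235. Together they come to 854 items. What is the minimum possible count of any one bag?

Minimizing one value means maximizing the remaining 11.
The other 11 can take up 11 × 235 = 2585 ≥ 854 − 11, so one bag can sit at its floor of 11.
Achievable: one at 11 and the other 11 totalling 843, which fits since 11 × 11 ≤ 843 ≤ 11 × 235.

11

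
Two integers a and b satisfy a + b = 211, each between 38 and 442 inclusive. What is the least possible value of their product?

6574

Since a + b is fixed, pushing one of them to its bound minimizes the product.
At the endpoint a = 38, b = 211 − 38 = 173, so ab = 38 × 173 = 6574.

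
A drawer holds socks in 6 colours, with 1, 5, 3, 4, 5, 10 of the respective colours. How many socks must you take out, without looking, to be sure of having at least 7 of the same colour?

In the worst case you take as many as possible of each colour without reaching 7: 1 + 5 + 3 + 4 + 5 + 6 = 24.
The next one must give 7 of some colour, so 24 + 1 = 25.

25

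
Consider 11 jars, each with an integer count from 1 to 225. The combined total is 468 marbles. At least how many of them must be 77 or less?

If only k of them are at most 77, the other 11 − k are at least 78, so the total is at least (11 − k)·78 + k·1.
This is ≤ 468, so (11 − k)·78 + 1k ≤ 468, which gives k ≥ 6.
Exactly 6 works: 6 values at 1 and 5 at 78 total 396; raise one of the low values by 72 (still ≤ 77) to hit 468.

6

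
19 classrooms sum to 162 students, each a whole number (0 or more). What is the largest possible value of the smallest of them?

If every one of the 19 were at least 9, the total would be at least 19 × 9 = 171 > 162.
Taking 9 copies of 8 and 10 copies of 9 gives exactly 162, so 8 is attained.

8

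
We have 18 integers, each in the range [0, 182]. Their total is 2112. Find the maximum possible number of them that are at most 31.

Suppose k of them are at most 31. Those contribute at most 31 each and the rest at most 182 each.
So the total is at most 31k + 182(18 − k) = 3276 − 151k. This must still be ≥ 2112, so k ≤ 7.
k = 7 is achieved by 7 values at 31 and 11 at 182, total 2219; lower one of the 182's by 107 (still > 31) to reach 2112.

7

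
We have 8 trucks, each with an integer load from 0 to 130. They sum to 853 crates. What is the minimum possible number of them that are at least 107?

Each value short of 107 is at most 106, costing at least 130 − 106 = 24 against the maximum total of 1040.
We can afford to lose at most 1040 − 853 = 187, so at most ⌊187/24⌋ = 7 fall short, and at least 1 are ≥ 107.
Exactly 1 works: 1 value at 130 and 7 at 106 total 872; lower one of the high values by 19 (still ≥ 107) to hit 853.

1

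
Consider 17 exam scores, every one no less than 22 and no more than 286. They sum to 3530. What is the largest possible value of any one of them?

To make one score as large as possible, make the other 16 as small as possible.
The other 16 contribute at least 16 × 22 = 352, leaving at most 3530 − 352 = 3178.
But each score is capped at 286, so the maximum is 286.
Achievable: one at 286 and the other 16 totalling 3244, which fits since 16 × 22 ≤ 3244 ≤ 16 × 286.

286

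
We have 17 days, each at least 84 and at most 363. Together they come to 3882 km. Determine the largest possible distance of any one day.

To make one day as large as possible, make the other 16 as small as possible.
The other 16 contribute at least 16 × 84 = 1344, leaving at most 3882 − 1344 = 2538.
But each day is capped at 363, so the maximum is 363.
Achievable: one at 363 and the other 16 totalling 3519, which fits since 16 × 84 ≤ 3519 ≤ 16 × 363.

363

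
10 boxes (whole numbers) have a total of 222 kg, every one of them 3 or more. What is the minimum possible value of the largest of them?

Some value must be at least ⌈222/10⌉ = 23, since 10 × 22 = 220 < 222.
Taking 8 copies of 22 and 2 copies of 23 gives exactly 222, so 23 is attained.

23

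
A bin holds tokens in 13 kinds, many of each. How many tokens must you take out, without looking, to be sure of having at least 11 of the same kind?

You could draw 10 of every kind without reaching 11 of any — 130 in all.
One more forces 11 of some kind, so 130 + 1 = 131.

131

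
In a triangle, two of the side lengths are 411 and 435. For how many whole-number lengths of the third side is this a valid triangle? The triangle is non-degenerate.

The triangle inequality gives |411 − 435| < c < 411 + 435, i.e. 24 < c < 846.
So c can be any integer from 25 to 845: 821 values.

821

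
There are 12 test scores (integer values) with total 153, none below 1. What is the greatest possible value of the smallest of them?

The 12 values sum to 153, so their minimum is at most ⌊153/12⌋ = 12.
Equality holds with 3 values of 12 and 9 values of 13.

12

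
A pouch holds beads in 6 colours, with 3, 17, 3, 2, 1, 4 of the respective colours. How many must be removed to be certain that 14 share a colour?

In the worst case you take as many as possible of each colour without reaching 14: 3 + 13 + 3 + 2 + 1 + 4 = 26.
The next one must give 14 of some colour, so 26 + 1 = 27.

27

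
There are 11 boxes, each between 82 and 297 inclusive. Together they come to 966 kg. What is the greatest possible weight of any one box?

146

To make one box as large as possible, make the other 10 as small as possible.
The other 10 contribute at least 10 × 82 = 820, leaving at most 966 − 820 = 146.
Since 146 ≤ 297, this is achievable: one at 146 and 10 at 82.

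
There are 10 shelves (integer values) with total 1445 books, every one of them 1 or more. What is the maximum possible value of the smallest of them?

144

If every one of the 10 were at least 145, the total would be at least 10 × 145 = 1450 > 1445.
Equality holds with 5 values of 144 and 5 values of 145.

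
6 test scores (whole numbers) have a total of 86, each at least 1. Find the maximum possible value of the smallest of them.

14

If every one of the 6 were at least 15, the total would be at least 6 × 15 = 90 > 86.
Achievable: 4 of them at 14 and 2 at 15 total 86.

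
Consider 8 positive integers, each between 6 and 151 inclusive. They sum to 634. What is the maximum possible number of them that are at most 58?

Each value at 58 or below falls at least 151 − 58 = 93 short of the ceiling 151.
The ceiling total is 8 × 151 = 1208, and we need 634, so at most ⌊(1208 − 634)/93⌋ = 6 can be that low.
k = 6 is achieved by 6 values at 58 and 2 at 151, total 650; lower one of the 151's by 16 (still > 58) to reach 634.

6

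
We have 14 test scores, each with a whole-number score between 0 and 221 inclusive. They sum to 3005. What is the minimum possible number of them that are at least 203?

If only k of them are at least 203, the other 14 − k are at most 202, so the total is at most k·221 + (14 − k)·202.
This must reach 3005, so k·221 + (14 − k)·202 ≥ 3005, giving k ≥ 10.
Exactly 10 works: 10 values at 221 and 4 at 202 total 3018; lower one of the high values by 13 (still ≥ 203) to hit 3005.

10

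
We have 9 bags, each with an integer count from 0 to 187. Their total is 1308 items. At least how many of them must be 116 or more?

If only k of them are at least 116, the other 9 − k are at most 115, so the total is at most k·187 + (9 − k)·115.
This must reach 1308, so k·187 + (9 − k)·115 ≥ 1308, giving k ≥ 4.
Exactly 4 works: 4 values at 187 and 5 at 115 total 1323; lower one of the high values by 15 (still ≥ 116) to hit 1308.

4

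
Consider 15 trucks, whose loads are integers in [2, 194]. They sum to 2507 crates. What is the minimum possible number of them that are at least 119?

10

If only k of them are at least 119, the other 15 − k are at most 118, so the total is at most k·194 + (15 − k)·118.
This must reach 2507, so k·194 + (15 − k)·118 ≥ 2507, giving k ≥ 10.
Exactly 10 works: 10 values at 194 and 5 at 118 total 2530; lower one of the high values by 23 (still ≥ 119) to hit 2507.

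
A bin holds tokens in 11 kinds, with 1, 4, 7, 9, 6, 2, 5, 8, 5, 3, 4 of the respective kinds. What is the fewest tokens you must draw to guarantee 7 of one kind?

49

In the worst case you take as many as possible of each kind without reaching 7: 1 + 4 + 6 + 6 + 6 + 2 + 5 + 6 + 5 + 3 + 4 = 48.
The next one must give 7 of some kind, so 48 + 1 = 49.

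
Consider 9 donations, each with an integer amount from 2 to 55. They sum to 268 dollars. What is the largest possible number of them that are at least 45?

5

If k of the values are ≥ 45, the total is ≥ 45k + 2(9 − k).
Setting 45k + 2(9 − k) ≤ 268 gives 43k ≤ 250, so k ≤ 5.
k = 5 is achieved by 5 values at 45 and 4 at 2, total 233; add 35 to one value (staying below 45) to reach 268.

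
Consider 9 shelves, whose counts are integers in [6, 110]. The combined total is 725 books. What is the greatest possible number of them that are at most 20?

2

Each value at 20 or below falls at least 110 − 20 = 90 short of the ceiling 110.
The ceiling total is 9 × 110 = 990, and we need 725, so at most ⌊(990 − 725)/90⌋ = 2 can be that low.
k = 2 is achieved by 2 values at 20 and 7 at 110, total 810; lower one of the 110's by 85 (still > 20) to reach 725.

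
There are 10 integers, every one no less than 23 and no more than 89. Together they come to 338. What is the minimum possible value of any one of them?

Minimizing one value means maximizing the remaining 9.
The other 9 can take up 9 × 89 = 801 ≥ 338 − 23, so one integer can sit at its floor of 23.
Achievable: one at 23 and the other 9 totalling 315, which fits since 9 × 23 ≤ 315 ≤ 9 × 89.

23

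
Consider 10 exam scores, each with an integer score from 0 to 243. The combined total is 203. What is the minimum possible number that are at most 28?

3

Let j be the number exceeding 28. Then the total is ≥ 29·j + 0·(10 − j) = 0 + 29j.
So 29j ≤ 203 and j ≤ 7; hence at least 10 − 7 = 3 are ≤ 28.
Exactly 3 works: 3 values at 0 and 7 at 29 total 203.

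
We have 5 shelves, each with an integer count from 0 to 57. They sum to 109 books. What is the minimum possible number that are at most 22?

Each value above 22 is at least 23, contributing at least 23 − 0 = 23 above the floor 0.
The sum exceeds the floor total 0 by 109, so at most ⌊109/23⌋ = 4 exceed 22, and at least 1 are ≤ 22.
Exactly 1 works: 1 value at 0 and 4 at 23 total 92; raise one of the low values by 17 (still ≤ 22) to hit 109.

1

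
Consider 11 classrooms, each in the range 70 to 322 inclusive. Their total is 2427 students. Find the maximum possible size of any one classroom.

Maximizing one value means minimizing the remaining 10.
The other 10 contribute at least 10 × 70 = 700, leaving at most 2427 − 700 = 1727.
But each classroom is capped at 322, so the maximum is 322.
Achievable: one at 322 and the other 10 totalling 2105, which fits since 10 × 70 ≤ 2105 ≤ 10 × 322.

322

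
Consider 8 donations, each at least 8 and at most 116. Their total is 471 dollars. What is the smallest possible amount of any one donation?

Minimizing one value means maximizing the remaining 7.
The other 7 can take up 7 × 116 = 812 ≥ 471 − 8, so one donation can sit at its floor of 8.
Achievable: one at 8 and the other 7 totalling 463, which fits since 7 × 8 ≤ 463 ≤ 7 × 116.

8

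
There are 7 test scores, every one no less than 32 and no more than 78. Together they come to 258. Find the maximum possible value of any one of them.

66

Maximizing one value means minimizing the remaining 6.
The other 6 contribute at least 6 × 32 = 192, leaving at most 258 − 192 = 66.
Since 66 ≤ 78, this is achievable: one at 66 and 6 at 32.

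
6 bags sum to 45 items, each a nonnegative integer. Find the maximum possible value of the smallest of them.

If every one of the 6 were at least 8, the total would be at least 6 × 8 = 48 > 45.
Equality holds with 3 values of 7 and 3 values of 8.

7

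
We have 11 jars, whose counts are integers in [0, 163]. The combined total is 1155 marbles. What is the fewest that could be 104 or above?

1

Each value short of 104 is at most 103, costing at least 163 − 103 = 60 against the maximum total of 1793.
We can afford to lose at most 1793 − 1155 = 638, so at most ⌊638/60⌋ = 10 fall short, and at least 1 are ≥ 104.
Exactly 1 works: 1 value at 163 and 10 at 103 total 1193; lower one of the high values by 38 (still ≥ 104) to hit 1155.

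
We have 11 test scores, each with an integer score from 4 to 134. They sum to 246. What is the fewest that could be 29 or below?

If only k of them are at most 29, the other 11 − k are at least 30, so the total is at least (11 − k)·30 + k·4.
This is ≤ 246, so (11 − k)·30 + 4k ≤ 246, which gives k ≥ 4.
Exactly 4 works: 4 values at 4 and 7 at 30 total 226; raise one of the low values by 20 (still ≤ 29) to hit 246.

4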